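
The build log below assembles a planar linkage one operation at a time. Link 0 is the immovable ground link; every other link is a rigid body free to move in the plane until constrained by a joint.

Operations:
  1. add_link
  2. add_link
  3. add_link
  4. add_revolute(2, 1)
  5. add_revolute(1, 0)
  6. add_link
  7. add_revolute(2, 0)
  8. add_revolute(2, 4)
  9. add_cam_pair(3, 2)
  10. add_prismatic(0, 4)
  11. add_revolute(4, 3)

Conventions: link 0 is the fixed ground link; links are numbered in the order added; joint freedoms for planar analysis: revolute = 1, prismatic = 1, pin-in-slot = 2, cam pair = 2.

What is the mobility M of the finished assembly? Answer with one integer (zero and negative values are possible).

L=1 J1=0 J2=0
add link → L=2 J1=0 J2=0
add link → L=3 J1=0 J2=0
add link → L=4 J1=0 J2=0
R@2,1 dof=1 J1 → L=4 J1=1 J2=0
R@1,0 dof=1 J1 → L=4 J1=2 J2=0
add link → L=5 J1=2 J2=0
R@2,0 dof=1 J1 → L=5 J1=3 J2=0
R@2,4 dof=1 J1 → L=5 J1=4 J2=0
C@3,2 dof=2 J2 → L=5 J1=4 J2=1
P@0,4 dof=1 J1 → L=5 J1=5 J2=1
R@4,3 dof=1 J1 → L=5 J1=6 J2=1
M=3(L−1)−2J1−J2=3·4−2·6−1=-1

M = -1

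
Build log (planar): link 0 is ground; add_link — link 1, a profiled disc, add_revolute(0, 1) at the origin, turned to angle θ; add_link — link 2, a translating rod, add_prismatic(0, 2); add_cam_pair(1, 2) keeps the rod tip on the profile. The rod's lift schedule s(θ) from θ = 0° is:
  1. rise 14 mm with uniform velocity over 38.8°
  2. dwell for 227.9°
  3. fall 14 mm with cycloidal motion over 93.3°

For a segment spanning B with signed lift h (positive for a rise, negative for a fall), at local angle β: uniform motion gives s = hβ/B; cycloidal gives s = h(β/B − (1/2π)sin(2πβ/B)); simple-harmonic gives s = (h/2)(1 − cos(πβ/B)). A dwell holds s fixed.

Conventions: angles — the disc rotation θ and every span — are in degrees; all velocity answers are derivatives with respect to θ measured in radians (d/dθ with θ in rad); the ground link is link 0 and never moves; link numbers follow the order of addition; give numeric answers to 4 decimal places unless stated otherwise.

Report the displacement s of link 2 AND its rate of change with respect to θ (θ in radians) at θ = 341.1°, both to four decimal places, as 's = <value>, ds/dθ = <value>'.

seg 1 [0°–38.8°] uniform, h=14: full span → s += 14 → s = 14.0000
seg 2 [38.8°–266.7°] dwell: s stays 14.0000
seg 3 [266.7°–360°] cycloidal, h=-14: θ=341.1° here. β=74.4, B=93.3. -14·(0.7974 − sin(2π·0.7974)/(2π)) = -13.2940 → s = 0.7060
velocity in seg [266.7°–360°] (cycloidal), θ in radians: β = 74.4° = 1.2985 rad, B = 93.3° = 1.6284 rad; ds/dθ = (h/B)(1 − cos(2πβ/B)) = ((-14)/1.6284)(1 − cos(2π·0.7974)) = -6.073180 mm/rad

s = 0.7060, ds/dθ = -6.0732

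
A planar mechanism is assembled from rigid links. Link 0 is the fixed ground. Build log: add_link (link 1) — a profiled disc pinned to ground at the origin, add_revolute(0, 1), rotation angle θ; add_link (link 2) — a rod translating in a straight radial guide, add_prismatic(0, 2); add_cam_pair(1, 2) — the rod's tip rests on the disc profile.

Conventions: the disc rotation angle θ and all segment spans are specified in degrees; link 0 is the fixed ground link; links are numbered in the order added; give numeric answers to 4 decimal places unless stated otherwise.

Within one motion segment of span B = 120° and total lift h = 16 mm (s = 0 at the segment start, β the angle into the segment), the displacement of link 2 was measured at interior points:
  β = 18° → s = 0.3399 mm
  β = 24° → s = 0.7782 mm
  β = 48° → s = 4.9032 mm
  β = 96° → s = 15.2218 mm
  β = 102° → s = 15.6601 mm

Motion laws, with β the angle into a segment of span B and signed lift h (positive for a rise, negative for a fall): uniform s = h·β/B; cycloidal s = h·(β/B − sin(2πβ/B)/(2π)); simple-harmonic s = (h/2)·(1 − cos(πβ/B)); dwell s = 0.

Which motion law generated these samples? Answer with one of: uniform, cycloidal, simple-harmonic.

candidates at β/B = r: uniform s = h·r (linear in β); cycloidal s = h·(r − sin(2πr)/(2π)); simple-harmonic s = (h/2)(1 − cos(πr))
β=18°: printed 0.3399 | uniform 2.4000, cycloidal 0.3399, simple-harmonic 0.8719
β=24°: printed 0.7782 | uniform 3.2000, cycloidal 0.7782, simple-harmonic 1.5279
β=48°: printed 4.9032 | uniform 6.4000, cycloidal 4.9032, simple-harmonic 5.5279
β=96°: printed 15.2218 | uniform 12.8000, cycloidal 15.2218, simple-harmonic 14.4721
β=102°: printed 15.6601 | uniform 13.6000, cycloidal 15.6601, simple-harmonic 15.1281
only one law matches every sample → cycloidal

cycloidal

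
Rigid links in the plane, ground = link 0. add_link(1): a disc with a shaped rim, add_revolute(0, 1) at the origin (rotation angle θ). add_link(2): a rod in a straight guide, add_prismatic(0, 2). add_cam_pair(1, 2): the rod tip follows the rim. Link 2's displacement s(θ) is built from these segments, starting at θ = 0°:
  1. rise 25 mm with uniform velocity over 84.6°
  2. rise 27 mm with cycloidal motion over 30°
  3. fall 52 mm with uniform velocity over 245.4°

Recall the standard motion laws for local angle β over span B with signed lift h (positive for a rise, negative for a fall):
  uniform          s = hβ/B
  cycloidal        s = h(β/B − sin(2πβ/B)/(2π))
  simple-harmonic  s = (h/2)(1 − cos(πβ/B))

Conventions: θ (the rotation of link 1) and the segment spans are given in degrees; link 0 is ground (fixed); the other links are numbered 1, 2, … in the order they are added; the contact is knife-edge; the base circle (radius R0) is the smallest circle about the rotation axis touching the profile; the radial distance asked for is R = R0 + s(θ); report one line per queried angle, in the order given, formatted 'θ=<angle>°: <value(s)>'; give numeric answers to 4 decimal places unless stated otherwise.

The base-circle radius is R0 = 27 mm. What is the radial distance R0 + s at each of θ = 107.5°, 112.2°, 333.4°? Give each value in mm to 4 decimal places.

segment 1 (0° to 84.6°, uniform, h = 25) is passed completely: s = 0.0000 + (25) = 25.0000
θ = 107.5° falls in segment 2 (84.6° to 114.6°, cycloidal, h = 27): β = 107.5 − 84.6 = 22.9°, B = 30°; Δs = 27·(0.7633 − sin(2π·0.7633)/(2π)) = 24.8921; s = 25.0000 + 24.8921 = 49.8921
θ = 112.2° falls in segment 2 (84.6° to 114.6°, cycloidal, h = 27): β = 112.2 − 84.6 = 27.6°, B = 30°; Δs = 27·(0.9200 − sin(2π·0.9200)/(2π)) = 26.9102; s = 25.0000 + 26.9102 = 51.9102
segment 2 (84.6° to 114.6°, cycloidal, h = 27) is passed completely: s = 25.0000 + (27) = 52.0000
θ = 333.4° falls in segment 3 (114.6° to 360°, uniform, h = -52): β = 333.4 − 114.6 = 218.8°, B = 245.4°; Δs = -52·218.8/245.4 = -46.3635; s = 52.0000 − 46.3635 = 5.6365
θ=107.5°: R = R0 + s = 27 + 49.8921 = 76.8921
θ=112.2°: R = R0 + s = 27 + 51.9102 = 78.9102
θ=333.4°: R = R0 + s = 27 + 5.6365 = 32.6365

θ=107.5°: 76.8921
θ=112.2°: 78.9102
θ=333.4°: 32.6365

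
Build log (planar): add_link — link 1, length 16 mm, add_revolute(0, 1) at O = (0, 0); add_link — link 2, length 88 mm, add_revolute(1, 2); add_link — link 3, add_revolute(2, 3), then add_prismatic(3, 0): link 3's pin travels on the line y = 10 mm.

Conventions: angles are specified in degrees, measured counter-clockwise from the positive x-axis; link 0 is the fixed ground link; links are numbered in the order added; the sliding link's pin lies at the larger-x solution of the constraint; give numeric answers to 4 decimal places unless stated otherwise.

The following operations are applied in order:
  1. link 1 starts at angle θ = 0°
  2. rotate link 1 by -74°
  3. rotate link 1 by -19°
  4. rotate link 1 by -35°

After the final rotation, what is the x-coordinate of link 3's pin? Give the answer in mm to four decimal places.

geometry: r = 16 mm, L = 88 mm, e = 10 mm; θ starts at 0°
rotate link 1 by -74°: θ ← 0° -74° = -74°
rotate link 1 by -19°: θ ← -74° -19° = -93°
rotate link 1 by -35°: θ ← -93° -35° = -128°
crank pin P = (r cos θ, r sin θ) = (-9.850584, -12.608172)
h = r sin θ − e = -12.608172 − 10 = -22.608172
x = r cos θ + √(L² − h²) = -9.850584 + 85.046285 = 75.195701

75.1957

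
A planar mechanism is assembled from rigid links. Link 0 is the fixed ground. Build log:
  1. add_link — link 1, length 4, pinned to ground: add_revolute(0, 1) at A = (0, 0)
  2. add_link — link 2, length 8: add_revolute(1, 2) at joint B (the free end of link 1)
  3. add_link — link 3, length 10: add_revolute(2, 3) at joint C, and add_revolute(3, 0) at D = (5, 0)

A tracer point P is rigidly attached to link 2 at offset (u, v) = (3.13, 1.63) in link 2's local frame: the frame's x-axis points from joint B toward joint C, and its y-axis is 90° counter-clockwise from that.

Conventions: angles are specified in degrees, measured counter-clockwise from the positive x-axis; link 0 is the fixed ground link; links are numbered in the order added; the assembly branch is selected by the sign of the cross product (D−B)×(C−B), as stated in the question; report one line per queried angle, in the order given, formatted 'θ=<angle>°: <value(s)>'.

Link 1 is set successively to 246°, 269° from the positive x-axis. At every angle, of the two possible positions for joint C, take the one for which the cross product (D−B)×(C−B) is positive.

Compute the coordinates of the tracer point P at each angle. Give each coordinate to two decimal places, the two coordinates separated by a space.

A=(0,0), D=(5.00,0)
θ=246°: B = A + 4.00·(cos246°, sin246°) = (-1.6269, -3.6542)
θ=246°: |BD| = 7.5677
θ=246°: circle(B,8.00) ∩ circle(D,10.00): a=1.4053, h=7.8756
θ=246°:   candidates: C₊=(-4.1992,3.9210) cross=59.600; C₋=(3.4065,-9.8722) cross=-59.600
θ=246°:   branch + wants cross > 0 → take C=(-4.1992,3.9210) (cross=59.600)
θ=246°: ex = (C−B)/|BC| = (-0.3215,0.9469); ey = (-0.9469,-0.3215)
θ=246°: P = B + 3.13·ex + 1.63·ey = (-4.1768,-1.2145)
θ=269°: B = A + 4.00·(cos269°, sin269°) = (-0.0698, -3.9994)
θ=269°: |BD| = 6.4574
θ=269°: circle(B,8.00) ∩ circle(D,10.00): a=0.4412, h=7.9878
θ=269°:   candidates: C₊=(-4.6707,2.5452) cross=51.581; C₋=(5.2238,-9.9975) cross=-51.581
θ=269°:   branch + wants cross > 0 → take C=(-4.6707,2.5452) (cross=51.581)
θ=269°: ex = (C−B)/|BC| = (-0.5751,0.8181); ey = (-0.8181,-0.5751)
θ=269°: P = B + 3.13·ex + 1.63·ey = (-3.2034,-2.3762)

θ=246°: -4.18 -1.21
θ=269°: -3.20 -2.38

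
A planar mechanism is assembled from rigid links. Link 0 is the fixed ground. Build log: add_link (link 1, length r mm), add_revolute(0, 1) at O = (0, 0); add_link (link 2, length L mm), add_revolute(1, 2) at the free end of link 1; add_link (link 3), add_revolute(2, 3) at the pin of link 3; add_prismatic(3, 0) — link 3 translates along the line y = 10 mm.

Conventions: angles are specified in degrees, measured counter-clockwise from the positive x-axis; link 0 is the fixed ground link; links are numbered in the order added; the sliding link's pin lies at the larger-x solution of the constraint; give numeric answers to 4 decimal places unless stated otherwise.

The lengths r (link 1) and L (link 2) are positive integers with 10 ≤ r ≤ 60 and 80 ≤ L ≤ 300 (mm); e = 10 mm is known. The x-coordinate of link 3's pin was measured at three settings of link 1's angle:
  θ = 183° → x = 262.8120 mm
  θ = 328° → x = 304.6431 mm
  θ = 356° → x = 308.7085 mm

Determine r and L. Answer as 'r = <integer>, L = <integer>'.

constraint per measurement: (x − r cos θ)² + (r sin θ − e)² = L²
subtracting the θ₁ and θ₂ equations cancels the r² and L² terms:
r = (x₁² − x₂²) / (2[(x₁cos θ₁ + e sin θ₁) − (x₂cos θ₂ + e sin θ₂)]) = 23.0000 → r = 23
L² = (x₁ − r cos θ₁)² + (r sin θ₁ − e)² = 81796.0058 → L = 286.0000 → L = 286
check at θ₃=356°: x = 308.7085 (printed 308.7085) ✓

r = 23, L = 286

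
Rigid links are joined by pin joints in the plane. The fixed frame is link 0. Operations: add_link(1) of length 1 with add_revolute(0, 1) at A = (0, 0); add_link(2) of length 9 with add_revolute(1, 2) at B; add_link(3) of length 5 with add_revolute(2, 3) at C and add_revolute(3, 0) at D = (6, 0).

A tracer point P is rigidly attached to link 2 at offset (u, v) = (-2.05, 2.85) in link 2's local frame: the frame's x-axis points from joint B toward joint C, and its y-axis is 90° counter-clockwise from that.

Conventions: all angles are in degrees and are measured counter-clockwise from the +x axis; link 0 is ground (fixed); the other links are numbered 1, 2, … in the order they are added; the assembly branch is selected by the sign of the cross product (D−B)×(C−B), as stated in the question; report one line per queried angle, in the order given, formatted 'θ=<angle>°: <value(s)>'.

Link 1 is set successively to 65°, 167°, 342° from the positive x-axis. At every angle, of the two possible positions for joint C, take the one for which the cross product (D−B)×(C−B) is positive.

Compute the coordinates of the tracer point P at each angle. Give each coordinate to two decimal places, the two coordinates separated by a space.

A=(0,0), D=(6.00,0)
θ=65°: B = A + 1.00·(cos65°, sin65°) = (0.4226, 0.9063)
θ=65°: |BD| = 5.6505
θ=65°: circle(B,9.00) ∩ circle(D,5.00): a=7.7805, h=4.5236
θ=65°:   candidates: C₊=(8.8280,4.1234) cross=25.561; C₋=(7.3769,-4.8067) cross=-25.561
θ=65°:   branch + wants cross > 0 → take C=(8.8280,4.1234) (cross=25.561)
θ=65°: ex = (C−B)/|BC| = (0.9339,0.3575); ey = (-0.3575,0.9339)
θ=65°: P = B + -2.05·ex + 2.85·ey = (-2.5107,2.8352)
θ=167°: B = A + 1.00·(cos167°, sin167°) = (-0.9744, 0.2250)
θ=167°: |BD| = 6.9780
θ=167°: circle(B,9.00) ∩ circle(D,5.00): a=7.5016, h=4.9725
θ=167°:   candidates: C₊=(6.6836,4.9530) cross=34.698; C₋=(6.3630,-4.9868) cross=-34.698
θ=167°:   branch + wants cross > 0 → take C=(6.6836,4.9530) (cross=34.698)
θ=167°: ex = (C−B)/|BC| = (0.8509,0.5253); ey = (-0.5253,0.8509)
θ=167°: P = B + -2.05·ex + 2.85·ey = (-4.2159,1.5730)
θ=342°: B = A + 1.00·(cos342°, sin342°) = (0.9511, -0.3090)
θ=342°: |BD| = 5.0584
θ=342°: circle(B,9.00) ∩ circle(D,5.00): a=8.0646, h=3.9954
θ=342°:   candidates: C₊=(8.7565,4.1716) cross=20.210; C₋=(9.2446,-3.8043) cross=-20.210
θ=342°:   branch + wants cross > 0 → take C=(8.7565,4.1716) (cross=20.210)
θ=342°: ex = (C−B)/|BC| = (0.8673,0.4978); ey = (-0.4978,0.8673)
θ=342°: P = B + -2.05·ex + 2.85·ey = (-2.2457,1.1421)

θ=65°: -2.51 2.84
θ=167°: -4.22 1.57
θ=342°: -2.25 1.14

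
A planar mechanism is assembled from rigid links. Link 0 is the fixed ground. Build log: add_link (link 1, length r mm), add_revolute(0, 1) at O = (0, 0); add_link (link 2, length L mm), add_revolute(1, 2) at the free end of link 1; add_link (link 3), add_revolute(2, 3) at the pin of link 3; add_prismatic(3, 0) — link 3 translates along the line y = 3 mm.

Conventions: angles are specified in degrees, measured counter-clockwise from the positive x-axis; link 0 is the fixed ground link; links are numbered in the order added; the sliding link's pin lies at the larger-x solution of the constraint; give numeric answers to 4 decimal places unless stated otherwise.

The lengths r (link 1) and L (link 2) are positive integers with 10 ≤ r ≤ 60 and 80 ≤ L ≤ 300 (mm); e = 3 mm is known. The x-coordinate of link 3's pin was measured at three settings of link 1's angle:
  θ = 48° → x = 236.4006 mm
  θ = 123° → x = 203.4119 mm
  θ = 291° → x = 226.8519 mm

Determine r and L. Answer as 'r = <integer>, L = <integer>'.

constraint per measurement: (x − r cos θ)² + (r sin θ − e)² = L²
subtracting the θ₁ and θ₂ equations cancels the r² and L² terms:
r = (x₁² − x₂²) / (2[(x₁cos θ₁ + e sin θ₁) − (x₂cos θ₂ + e sin θ₂)]) = 27.0000 → r = 27
L² = (x₁ − r cos θ₁)² + (r sin θ₁ − e)² = 47960.9789 → L = 219.0000 → L = 219
check at θ₃=291°: x = 226.8519 (printed 226.8519) ✓

r = 27, L = 219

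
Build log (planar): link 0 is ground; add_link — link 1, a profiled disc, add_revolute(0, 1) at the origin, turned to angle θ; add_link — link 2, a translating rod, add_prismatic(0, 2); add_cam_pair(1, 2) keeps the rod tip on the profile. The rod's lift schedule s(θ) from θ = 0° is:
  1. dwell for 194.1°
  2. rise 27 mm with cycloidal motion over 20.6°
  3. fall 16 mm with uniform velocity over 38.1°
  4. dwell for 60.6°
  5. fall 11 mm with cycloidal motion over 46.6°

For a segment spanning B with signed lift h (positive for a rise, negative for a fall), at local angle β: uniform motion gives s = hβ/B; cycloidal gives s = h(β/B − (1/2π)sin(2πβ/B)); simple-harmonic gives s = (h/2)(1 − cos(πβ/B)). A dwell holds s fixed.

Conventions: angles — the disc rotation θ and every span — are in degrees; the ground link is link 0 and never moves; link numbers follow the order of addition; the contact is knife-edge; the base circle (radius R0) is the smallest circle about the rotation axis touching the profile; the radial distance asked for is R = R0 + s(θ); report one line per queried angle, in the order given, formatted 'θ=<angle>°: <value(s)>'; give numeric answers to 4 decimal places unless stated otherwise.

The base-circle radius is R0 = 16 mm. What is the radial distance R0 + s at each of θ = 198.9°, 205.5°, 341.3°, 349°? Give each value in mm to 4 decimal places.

seg 1 [0°–194.1°] dwell: s stays 0.0000
seg 2 [194.1°–214.7°] cycloidal, h=27: θ=198.9° here. β=4.8, B=20.6. 27·(0.2330 − sin(2π·0.2330)/(2π)) = 2.0185 → s = 2.0185
seg 2 [194.1°–214.7°] cycloidal, h=27: θ=205.5° here. β=11.4, B=20.6. 27·(0.5534 − sin(2π·0.5534)/(2π)) = 16.3566 → s = 16.3566
seg 2 [194.1°–214.7°] cycloidal, h=27: full span → s += 27 → s = 27.0000
seg 3 [214.7°–252.8°] uniform, h=-16: full span → s += -16 → s = 11.0000
seg 4 [252.8°–313.4°] dwell: s stays 11.0000
seg 5 [313.4°–360°] cycloidal, h=-11: θ=341.3° here. β=27.9, B=46.6. -11·(0.5987 − sin(2π·0.5987)/(2π)) = -7.6034 → s = 3.3966
seg 5 [313.4°–360°] cycloidal, h=-11: θ=349° here. β=35.6, B=46.6. -11·(0.7639 − sin(2π·0.7639)/(2π)) = -10.1474 → s = 0.8526
θ=198.9°: R = R0 + s = 16 + 2.0185 = 18.0185
θ=205.5°: R = R0 + s = 16 + 16.3566 = 32.3566
θ=341.3°: R = R0 + s = 16 + 3.3966 = 19.3966
θ=349°: R = R0 + s = 16 + 0.8526 = 16.8526

θ=198.9°: 18.0185
θ=205.5°: 32.3566
θ=341.3°: 19.3966
θ=349°: 16.8526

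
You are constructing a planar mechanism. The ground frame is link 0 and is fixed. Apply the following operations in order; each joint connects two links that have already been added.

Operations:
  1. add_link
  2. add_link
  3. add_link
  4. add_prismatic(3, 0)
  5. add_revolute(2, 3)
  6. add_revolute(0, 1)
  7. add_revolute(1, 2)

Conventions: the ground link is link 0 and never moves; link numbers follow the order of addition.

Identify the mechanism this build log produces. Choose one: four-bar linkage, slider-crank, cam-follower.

links: 4 (incl. ground); joints: 3 revolute, 1 prismatic, 0 higher (cam) pair, forming one closed loop
4 links, 3 revolutes + 1 prismatic in one loop → slider-crank

slider-crank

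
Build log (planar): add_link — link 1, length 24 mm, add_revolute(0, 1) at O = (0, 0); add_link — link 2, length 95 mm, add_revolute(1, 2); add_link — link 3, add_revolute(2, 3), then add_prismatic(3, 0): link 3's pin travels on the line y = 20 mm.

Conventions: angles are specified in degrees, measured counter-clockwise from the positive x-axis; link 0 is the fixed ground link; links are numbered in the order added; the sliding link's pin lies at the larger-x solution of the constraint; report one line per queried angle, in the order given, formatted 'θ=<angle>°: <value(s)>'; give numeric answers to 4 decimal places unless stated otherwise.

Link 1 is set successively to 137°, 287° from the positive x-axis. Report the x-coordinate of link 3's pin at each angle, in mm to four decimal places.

geometry: r = 24 mm, L = 95 mm, e = 20 mm
θ=137°: crank pin P = (r cos θ, r sin θ) = (-17.552489, 16.367961)
θ=137°: h = r sin θ − e = 16.367961 − 20 = -3.632039
θ=137°: x = r cos θ + √(L² − h²) = -17.552489 + 94.930545 = 77.378056
θ=287°: crank pin P = (r cos θ, r sin θ) = (7.016921, -22.951314)
θ=287°: h = r sin θ − e = -22.951314 − 20 = -42.951314
θ=287°: x = r cos θ + √(L² − h²) = 7.016921 + 84.735970 = 91.752891

θ=137°: 77.3781
θ=287°: 91.7529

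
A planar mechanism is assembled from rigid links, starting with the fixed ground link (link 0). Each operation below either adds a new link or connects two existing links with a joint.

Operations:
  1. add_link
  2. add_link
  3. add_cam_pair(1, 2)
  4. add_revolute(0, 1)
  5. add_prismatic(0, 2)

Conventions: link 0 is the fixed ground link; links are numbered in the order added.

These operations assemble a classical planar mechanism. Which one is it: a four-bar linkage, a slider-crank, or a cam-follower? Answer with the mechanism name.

links: 3 (incl. ground); joints: 1 revolute, 1 prismatic, 1 higher (cam) pair, forming one closed loop
3 links, revolute + prismatic + higher pair in one loop → cam-follower

cam-follower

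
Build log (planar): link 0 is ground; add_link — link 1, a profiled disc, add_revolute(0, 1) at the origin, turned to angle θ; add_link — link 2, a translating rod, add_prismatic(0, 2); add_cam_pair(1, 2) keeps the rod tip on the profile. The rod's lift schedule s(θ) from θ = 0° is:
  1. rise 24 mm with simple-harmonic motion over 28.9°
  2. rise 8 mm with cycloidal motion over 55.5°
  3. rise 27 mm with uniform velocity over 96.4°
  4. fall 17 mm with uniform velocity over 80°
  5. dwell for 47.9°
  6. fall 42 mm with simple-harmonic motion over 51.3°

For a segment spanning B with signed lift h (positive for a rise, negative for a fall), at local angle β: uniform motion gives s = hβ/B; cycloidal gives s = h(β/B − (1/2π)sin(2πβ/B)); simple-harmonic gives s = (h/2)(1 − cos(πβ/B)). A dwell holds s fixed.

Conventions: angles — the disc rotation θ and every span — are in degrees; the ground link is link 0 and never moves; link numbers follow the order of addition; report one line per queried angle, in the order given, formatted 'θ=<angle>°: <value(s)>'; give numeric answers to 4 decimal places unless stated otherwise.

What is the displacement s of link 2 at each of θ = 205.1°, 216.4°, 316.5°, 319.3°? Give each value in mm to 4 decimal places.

seg 1 [0°–28.9°] simple-harmonic, h=24: full span → s += 24 → s = 24.0000
seg 2 [28.9°–84.4°] cycloidal, h=8: full span → s += 8 → s = 32.0000
seg 3 [84.4°–180.8°] uniform, h=27: full span → s += 27 → s = 59.0000
seg 4 [180.8°–260.8°] uniform, h=-17: θ=205.1° here. β=24.3, B=80. -17·24.3/80 = -5.1637 → s = 53.8363
seg 4 [180.8°–260.8°] uniform, h=-17: θ=216.4° here. β=35.6, B=80. -17·35.6/80 = -7.5650 → s = 51.4350
seg 4 [180.8°–260.8°] uniform, h=-17: full span → s += -17 → s = 42.0000
seg 5 [260.8°–308.7°] dwell: s stays 42.0000
seg 6 [308.7°–360°] simple-harmonic, h=-42: θ=316.5° here. β=7.8, B=51.3. -42/2·(1 − cos(π·0.1520)) = -2.3506 → s = 39.6494
seg 6 [308.7°–360°] simple-harmonic, h=-42: θ=319.3° here. β=10.6, B=51.3. -42/2·(1 − cos(π·0.2066)) = -4.2713 → s = 37.7287

θ=205.1°: 53.8363
θ=216.4°: 51.4350
θ=316.5°: 39.6494
θ=319.3°: 37.7287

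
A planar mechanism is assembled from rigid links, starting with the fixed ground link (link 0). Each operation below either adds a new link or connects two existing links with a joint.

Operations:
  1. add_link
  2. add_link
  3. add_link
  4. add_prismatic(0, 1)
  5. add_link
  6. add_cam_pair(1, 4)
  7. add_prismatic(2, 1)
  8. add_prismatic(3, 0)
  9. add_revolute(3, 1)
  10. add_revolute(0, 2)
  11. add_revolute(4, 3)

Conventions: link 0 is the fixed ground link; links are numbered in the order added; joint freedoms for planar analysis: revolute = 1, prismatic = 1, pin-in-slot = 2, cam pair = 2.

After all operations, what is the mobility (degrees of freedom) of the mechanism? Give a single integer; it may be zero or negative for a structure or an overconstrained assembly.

link 0 = ground. State L|J1|J2 = 1|0|0
+link1  2|0|0
+link2  3|0|0
+link3  4|0|0
P(0,1) f=1→J1  4|1|0
+link4  5|1|0
C(1,4) f=2→J2  5|1|1
P(2,1) f=1→J1  5|2|1
P(3,0) f=1→J1  5|3|1
R(3,1) f=1→J1  5|4|1
R(0,2) f=1→J1  5|5|1
R(4,3) f=1→J1  5|6|1
M = 3(5−1)−2·6−1 = 12−12−1 = -1

M = -1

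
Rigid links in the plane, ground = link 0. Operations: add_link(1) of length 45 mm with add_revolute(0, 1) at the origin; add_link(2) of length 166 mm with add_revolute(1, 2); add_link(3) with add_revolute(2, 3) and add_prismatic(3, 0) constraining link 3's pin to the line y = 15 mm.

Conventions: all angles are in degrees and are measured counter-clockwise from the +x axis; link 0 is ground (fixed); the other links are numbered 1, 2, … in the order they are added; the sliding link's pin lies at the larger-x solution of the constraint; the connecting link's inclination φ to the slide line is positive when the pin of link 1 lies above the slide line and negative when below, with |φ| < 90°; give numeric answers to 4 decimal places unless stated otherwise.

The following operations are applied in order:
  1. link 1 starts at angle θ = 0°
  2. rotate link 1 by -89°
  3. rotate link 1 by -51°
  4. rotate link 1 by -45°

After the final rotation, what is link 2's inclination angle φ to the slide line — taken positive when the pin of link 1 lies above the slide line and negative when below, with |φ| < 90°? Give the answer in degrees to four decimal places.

geometry: r = 45 mm, L = 166 mm, e = 15 mm; θ starts at 0°
rotate link 1 by -89°: θ ← 0° -89° = -89°
rotate link 1 by -51°: θ ← -89° -51° = -140°
rotate link 1 by -45°: θ ← -140° -45° = -185°
h = r sin θ − e = 3.922008 − 15 = -11.077992
sin φ = h / L = -11.077992 / 166 = -0.06673489
φ = arcsin(-0.06673489) = -3.826471°

-3.8265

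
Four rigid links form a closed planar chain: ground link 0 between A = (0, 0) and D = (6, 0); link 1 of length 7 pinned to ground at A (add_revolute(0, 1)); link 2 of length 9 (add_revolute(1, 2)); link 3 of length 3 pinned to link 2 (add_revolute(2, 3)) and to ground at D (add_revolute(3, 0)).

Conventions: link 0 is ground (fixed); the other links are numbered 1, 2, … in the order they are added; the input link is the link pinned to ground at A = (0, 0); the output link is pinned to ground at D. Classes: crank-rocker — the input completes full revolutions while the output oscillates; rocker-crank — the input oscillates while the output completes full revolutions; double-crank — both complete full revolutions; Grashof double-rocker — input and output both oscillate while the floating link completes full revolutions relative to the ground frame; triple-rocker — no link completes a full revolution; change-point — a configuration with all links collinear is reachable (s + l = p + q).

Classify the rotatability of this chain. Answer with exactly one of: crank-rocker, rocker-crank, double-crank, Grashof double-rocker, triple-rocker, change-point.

lengths: ground=6, input=7, coupler=9, output=3
sorted: s=3 (shortest), l=9 (longest), p+q=13
s + l = 12 vs p + q = 13
s + l < p + q (Grashof) with shortest = output link → rocker-crank

rocker-crank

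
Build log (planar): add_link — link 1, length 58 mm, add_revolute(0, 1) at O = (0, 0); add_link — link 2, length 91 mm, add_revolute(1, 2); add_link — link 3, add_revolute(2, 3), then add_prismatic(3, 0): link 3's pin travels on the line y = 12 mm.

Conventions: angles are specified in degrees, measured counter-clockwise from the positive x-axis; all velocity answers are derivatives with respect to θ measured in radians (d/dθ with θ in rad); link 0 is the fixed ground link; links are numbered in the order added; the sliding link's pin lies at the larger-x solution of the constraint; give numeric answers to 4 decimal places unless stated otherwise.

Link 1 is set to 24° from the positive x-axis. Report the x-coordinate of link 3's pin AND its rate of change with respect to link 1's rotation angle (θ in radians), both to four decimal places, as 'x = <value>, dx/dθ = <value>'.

geometry: r = 58 mm, L = 91 mm, e = 12 mm
crank pin P = (r cos θ, r sin θ) = (52.985637, 23.590725)
h = r sin θ − e = 23.590725 − 12 = 11.590725
x = r cos θ + √(L² − h²) = 52.985637 + 90.258823 = 143.244459
dx/dθ = −r sin θ − h·r cos θ/√(L² − h²) (θ in radians; h = 11.590725) = -30.394957

x = 143.2445, dx/dθ = -30.3950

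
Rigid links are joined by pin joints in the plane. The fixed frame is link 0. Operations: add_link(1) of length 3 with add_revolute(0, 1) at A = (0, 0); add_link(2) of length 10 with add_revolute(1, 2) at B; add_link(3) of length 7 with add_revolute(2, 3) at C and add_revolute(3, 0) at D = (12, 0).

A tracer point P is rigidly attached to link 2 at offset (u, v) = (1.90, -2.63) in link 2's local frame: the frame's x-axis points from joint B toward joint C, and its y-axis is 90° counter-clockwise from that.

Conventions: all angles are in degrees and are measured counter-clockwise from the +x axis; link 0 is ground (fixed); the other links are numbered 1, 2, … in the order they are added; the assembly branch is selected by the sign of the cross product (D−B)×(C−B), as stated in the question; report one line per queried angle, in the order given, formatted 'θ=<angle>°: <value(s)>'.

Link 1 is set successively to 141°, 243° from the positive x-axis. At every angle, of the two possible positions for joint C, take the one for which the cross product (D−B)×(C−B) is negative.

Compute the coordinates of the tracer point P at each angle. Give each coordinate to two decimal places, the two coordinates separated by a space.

A=(0,0), D=(12.00,0)
θ=141°: B = A + 3.00·(cos141°, sin141°) = (-2.3314, 1.8880)
θ=141°: |BD| = 14.4553
θ=141°: circle(B,10.00) ∩ circle(D,7.00): a=8.9917, h=4.3760
θ=141°:   candidates: C₊=(7.1548,5.0521) cross=63.256; C₋=(6.0117,-3.6249) cross=-63.256
θ=141°:   branch - wants cross < 0 → take C=(6.0117,-3.6249) (cross=-63.256)
θ=141°: ex = (C−B)/|BC| = (0.8343,-0.5513); ey = (0.5513,0.8343)
θ=141°: P = B + 1.90·ex + -2.63·ey = (-2.1961,-1.3537)
θ=243°: B = A + 3.00·(cos243°, sin243°) = (-1.3620, -2.6730)
θ=243°: |BD| = 13.6267
θ=243°: circle(B,10.00) ∩ circle(D,7.00): a=8.6847, h=4.9575
θ=243°:   candidates: C₊=(6.1815,3.8917) cross=67.554; C₋=(8.1264,-5.8306) cross=-67.554
θ=243°:   branch - wants cross < 0 → take C=(8.1264,-5.8306) (cross=-67.554)
θ=243°: ex = (C−B)/|BC| = (0.9488,-0.3158); ey = (0.3158,0.9488)
θ=243°: P = B + 1.90·ex + -2.63·ey = (-0.3896,-5.7684)

θ=141°: -2.20 -1.35
θ=243°: -0.39 -5.77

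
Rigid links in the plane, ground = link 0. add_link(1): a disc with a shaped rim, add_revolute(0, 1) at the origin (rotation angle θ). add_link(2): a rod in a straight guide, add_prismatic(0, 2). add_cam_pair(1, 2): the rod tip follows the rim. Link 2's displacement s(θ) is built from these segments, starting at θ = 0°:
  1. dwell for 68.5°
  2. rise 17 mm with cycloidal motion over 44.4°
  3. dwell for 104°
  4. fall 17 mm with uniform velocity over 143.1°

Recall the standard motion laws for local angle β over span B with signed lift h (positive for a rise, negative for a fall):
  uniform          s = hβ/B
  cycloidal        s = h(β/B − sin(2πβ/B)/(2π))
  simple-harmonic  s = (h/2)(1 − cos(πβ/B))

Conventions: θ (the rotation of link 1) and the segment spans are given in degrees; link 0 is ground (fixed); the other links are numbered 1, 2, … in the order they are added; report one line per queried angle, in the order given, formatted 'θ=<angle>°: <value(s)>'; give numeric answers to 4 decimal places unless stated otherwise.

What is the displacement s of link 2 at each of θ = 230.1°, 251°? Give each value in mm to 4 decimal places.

segment 1 (0° to 68.5°, dwell): s unchanged at 0.0000
segment 2 (68.5° to 112.9°, cycloidal, h = 17) is passed completely: s = 0.0000 + (17) = 17.0000
segment 3 (112.9° to 216.9°, dwell): s unchanged at 17.0000
θ = 230.1° falls in segment 4 (216.9° to 360°, uniform, h = -17): β = 230.1 − 216.9 = 13.2°, B = 143.1°; Δs = -17·13.2/143.1 = -1.5681; s = 17.0000 − 1.5681 = 15.4319
θ = 251° falls in segment 4 (216.9° to 360°, uniform, h = -17): β = 251 − 216.9 = 34.1°, B = 143.1°; Δs = -17·34.1/143.1 = -4.0510; s = 17.0000 − 4.0510 = 12.9490

θ=230.1°: 15.4319
θ=251°: 12.9490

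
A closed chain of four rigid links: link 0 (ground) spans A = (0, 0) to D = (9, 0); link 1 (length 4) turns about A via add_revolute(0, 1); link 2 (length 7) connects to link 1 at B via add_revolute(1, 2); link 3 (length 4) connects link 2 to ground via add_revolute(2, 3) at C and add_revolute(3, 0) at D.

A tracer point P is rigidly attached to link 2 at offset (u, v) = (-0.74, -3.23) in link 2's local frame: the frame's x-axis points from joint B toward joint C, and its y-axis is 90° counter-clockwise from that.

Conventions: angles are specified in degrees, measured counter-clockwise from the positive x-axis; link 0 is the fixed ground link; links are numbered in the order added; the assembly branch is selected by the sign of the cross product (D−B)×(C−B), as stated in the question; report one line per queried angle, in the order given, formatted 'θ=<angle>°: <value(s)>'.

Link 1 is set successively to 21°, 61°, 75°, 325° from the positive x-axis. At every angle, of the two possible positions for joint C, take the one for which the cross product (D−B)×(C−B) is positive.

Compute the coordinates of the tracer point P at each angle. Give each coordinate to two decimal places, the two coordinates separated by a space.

A=(0,0), D=(9.00,0)
θ=21°: B = A + 4.00·(cos21°, sin21°) = (3.7343, 1.4335)
θ=21°: |BD| = 5.4573
θ=21°: circle(B,7.00) ∩ circle(D,4.00): a=5.7521, h=3.9891
θ=21°:   candidates: C₊=(10.3323,3.7716) cross=21.770; C₋=(8.2366,-3.9265) cross=-21.770
θ=21°:   branch + wants cross > 0 → take C=(10.3323,3.7716) (cross=21.770)
θ=21°: ex = (C−B)/|BC| = (0.9426,0.3340); ey = (-0.3340,0.9426)
θ=21°: P = B + -0.74·ex + -3.23·ey = (4.1157,-1.8582)
θ=61°: B = A + 4.00·(cos61°, sin61°) = (1.9392, 3.4985)
θ=61°: |BD| = 7.8800
θ=61°: circle(B,7.00) ∩ circle(D,4.00): a=6.0339, h=3.5485
θ=61°:   candidates: C₊=(8.9213,3.9992) cross=27.962; C₋=(5.7704,-2.3600) cross=-27.962
θ=61°:   branch + wants cross > 0 → take C=(8.9213,3.9992) (cross=27.962)
θ=61°: ex = (C−B)/|BC| = (0.9974,0.0715); ey = (-0.0715,0.9974)
θ=61°: P = B + -0.74·ex + -3.23·ey = (1.4322,0.2238)
θ=75°: B = A + 4.00·(cos75°, sin75°) = (1.0353, 3.8637)
θ=75°: |BD| = 8.8524
θ=75°: circle(B,7.00) ∩ circle(D,4.00): a=6.2901, h=3.0716
θ=75°:   candidates: C₊=(8.0353,3.8819) cross=27.191; C₋=(5.3540,-1.6452) cross=-27.191
θ=75°:   branch + wants cross > 0 → take C=(8.0353,3.8819) (cross=27.191)
θ=75°: ex = (C−B)/|BC| = (1.0000,0.0026); ey = (-0.0026,1.0000)
θ=75°: P = B + -0.74·ex + -3.23·ey = (0.3037,0.6318)
θ=325°: B = A + 4.00·(cos325°, sin325°) = (3.2766, -2.2943)
θ=325°: |BD| = 6.1661
θ=325°: circle(B,7.00) ∩ circle(D,4.00): a=5.7590, h=3.9792
θ=325°:   candidates: C₊=(7.1415,3.5420) cross=24.536; C₋=(10.1027,-3.8450) cross=-24.536
θ=325°:   branch + wants cross > 0 → take C=(7.1415,3.5420) (cross=24.536)
θ=325°: ex = (C−B)/|BC| = (0.5521,0.8338); ey = (-0.8338,0.5521)
θ=325°: P = B + -0.74·ex + -3.23·ey = (5.5611,-4.6947)

θ=21°: 4.12 -1.86
θ=61°: 1.43 0.22
θ=75°: 0.30 0.63
θ=325°: 5.56 -4.69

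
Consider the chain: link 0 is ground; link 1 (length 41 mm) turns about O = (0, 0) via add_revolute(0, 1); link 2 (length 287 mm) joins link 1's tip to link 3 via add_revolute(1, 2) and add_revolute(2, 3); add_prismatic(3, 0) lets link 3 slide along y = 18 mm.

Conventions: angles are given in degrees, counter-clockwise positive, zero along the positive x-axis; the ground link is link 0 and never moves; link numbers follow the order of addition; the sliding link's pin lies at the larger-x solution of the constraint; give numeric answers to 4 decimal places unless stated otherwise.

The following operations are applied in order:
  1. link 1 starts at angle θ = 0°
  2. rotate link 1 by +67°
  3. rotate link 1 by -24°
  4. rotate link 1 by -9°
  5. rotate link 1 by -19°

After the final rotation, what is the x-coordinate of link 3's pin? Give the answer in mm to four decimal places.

geometry: r = 41 mm, L = 287 mm, e = 18 mm; θ starts at 0°
rotate link 1 by +67°: θ ← 0° +67° = 67°
rotate link 1 by -24°: θ ← 67° -24° = 43°
rotate link 1 by -9°: θ ← 43° -9° = 34°
rotate link 1 by -19°: θ ← 34° -19° = 15°
crank pin P = (r cos θ, r sin θ) = (39.602959, 10.611581)
h = r sin θ − e = 10.611581 − 18 = -7.388419
x = r cos θ + √(L² − h²) = 39.602959 + 286.904882 = 326.507841

326.5078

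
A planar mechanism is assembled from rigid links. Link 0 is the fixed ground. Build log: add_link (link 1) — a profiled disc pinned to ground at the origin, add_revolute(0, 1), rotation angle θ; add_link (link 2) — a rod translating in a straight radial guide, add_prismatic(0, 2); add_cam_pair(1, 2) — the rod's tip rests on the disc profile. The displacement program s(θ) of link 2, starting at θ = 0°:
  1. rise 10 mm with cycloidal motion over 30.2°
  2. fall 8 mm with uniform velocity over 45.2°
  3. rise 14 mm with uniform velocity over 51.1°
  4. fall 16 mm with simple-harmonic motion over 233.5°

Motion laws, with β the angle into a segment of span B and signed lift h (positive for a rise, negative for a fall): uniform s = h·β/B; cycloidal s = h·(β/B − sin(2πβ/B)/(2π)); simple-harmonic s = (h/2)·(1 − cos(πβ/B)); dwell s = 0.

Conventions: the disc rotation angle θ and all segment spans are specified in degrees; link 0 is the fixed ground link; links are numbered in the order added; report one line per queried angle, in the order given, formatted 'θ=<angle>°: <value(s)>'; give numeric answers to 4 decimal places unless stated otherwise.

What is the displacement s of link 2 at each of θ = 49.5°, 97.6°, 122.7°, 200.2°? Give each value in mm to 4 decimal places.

seg 1 [0°–30.2°] cycloidal, h=10: full span → s += 10 → s = 10.0000
seg 2 [30.2°–75.4°] uniform, h=-8: θ=49.5° here. β=19.3, B=45.2. -8·19.3/45.2 = -3.4159 → s = 6.5841
seg 2 [30.2°–75.4°] uniform, h=-8: full span → s += -8 → s = 2.0000
seg 3 [75.4°–126.5°] uniform, h=14: θ=97.6° here. β=22.2, B=51.1. 14·22.2/51.1 = 6.0822 → s = 8.0822
seg 3 [75.4°–126.5°] uniform, h=14: θ=122.7° here. β=47.3, B=51.1. 14·47.3/51.1 = 12.9589 → s = 14.9589
seg 3 [75.4°–126.5°] uniform, h=14: full span → s += 14 → s = 16.0000
seg 4 [126.5°–360°] simple-harmonic, h=-16: θ=200.2° here. β=73.7, B=233.5. -16/2·(1 − cos(π·0.3156)) = -3.6211 → s = 12.3789

θ=49.5°: 6.5841
θ=97.6°: 8.0822
θ=122.7°: 14.9589
θ=200.2°: 12.3789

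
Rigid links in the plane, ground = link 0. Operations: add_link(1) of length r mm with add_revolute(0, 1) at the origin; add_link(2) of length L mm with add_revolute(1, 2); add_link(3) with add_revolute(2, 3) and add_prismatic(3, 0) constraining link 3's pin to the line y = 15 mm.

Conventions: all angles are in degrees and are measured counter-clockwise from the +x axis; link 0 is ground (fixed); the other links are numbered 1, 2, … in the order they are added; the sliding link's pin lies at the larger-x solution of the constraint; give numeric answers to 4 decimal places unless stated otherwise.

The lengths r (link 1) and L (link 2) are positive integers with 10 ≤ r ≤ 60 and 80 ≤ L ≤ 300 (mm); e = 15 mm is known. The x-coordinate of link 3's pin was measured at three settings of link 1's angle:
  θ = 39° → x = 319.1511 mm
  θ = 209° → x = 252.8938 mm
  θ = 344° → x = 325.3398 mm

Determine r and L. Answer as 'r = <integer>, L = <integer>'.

constraint per measurement: (x − r cos θ)² + (r sin θ − e)² = L²
subtracting the θ₁ and θ₂ equations cancels the r² and L² terms:
r = (x₁² − x₂²) / (2[(x₁cos θ₁ + e sin θ₁) − (x₂cos θ₂ + e sin θ₂)]) = 39.0000 → r = 39
L² = (x₁ − r cos θ₁)² + (r sin θ₁ − e)² = 83521.0147 → L = 289.0000 → L = 289
check at θ₃=344°: x = 325.3398 (printed 325.3398) ✓

r = 39, L = 289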